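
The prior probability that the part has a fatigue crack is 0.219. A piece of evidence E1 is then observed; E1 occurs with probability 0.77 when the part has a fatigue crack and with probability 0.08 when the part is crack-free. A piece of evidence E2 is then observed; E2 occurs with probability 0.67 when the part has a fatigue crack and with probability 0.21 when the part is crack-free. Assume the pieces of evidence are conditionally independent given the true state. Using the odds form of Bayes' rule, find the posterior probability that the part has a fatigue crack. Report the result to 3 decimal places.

Prior odds = 0.219/(1−0.219) = 0.28041. In log-odds, ln(0.28041) = -1.2715.
Add log likelihood ratios: ln(9.6250) + ln(3.1905) = 3.4245.
Posterior log-odds = 2.1530, so posterior odds = exp(2.1530) = 8.6109. Converting, P(H|E) = 8.6109/9.6109 = 0.896.

Posterior probability ≈ 0.896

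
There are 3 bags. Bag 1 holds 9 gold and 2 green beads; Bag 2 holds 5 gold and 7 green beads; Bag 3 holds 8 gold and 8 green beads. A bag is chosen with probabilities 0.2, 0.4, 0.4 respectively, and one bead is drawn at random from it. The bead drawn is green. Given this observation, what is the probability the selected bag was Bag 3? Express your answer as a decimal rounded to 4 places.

Posterior probability ≈ 0.4258

Tabulate prior·likelihood by source: [1] prior 0.2, lik 0.1818, product 0.03636; [2] prior 0.4, lik 0.5833, product 0.2333; [3] prior 0.4, lik 0.5, product 0.2000.
Normalizing constant = 0.46970; the posterior for Bag 3 is its product over the sum, 0.2000/0.46970 = 0.4258.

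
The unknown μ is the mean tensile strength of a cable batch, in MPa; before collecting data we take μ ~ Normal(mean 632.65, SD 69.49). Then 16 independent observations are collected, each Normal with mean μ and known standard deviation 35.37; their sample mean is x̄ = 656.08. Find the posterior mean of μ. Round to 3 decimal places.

Posterior mean ≈ 655.707

Prior precision 1/τ₀² = 1/69.49² = 0.00020709; data precision n/σ² = 16/35.37² = 0.0127894.
Posterior precision = 0.00020709 + 0.0127894 = 0.0129965.
Posterior mean = (0.00020709·632.65 + 0.0127894·656.08) / 0.0129965 = 655.707.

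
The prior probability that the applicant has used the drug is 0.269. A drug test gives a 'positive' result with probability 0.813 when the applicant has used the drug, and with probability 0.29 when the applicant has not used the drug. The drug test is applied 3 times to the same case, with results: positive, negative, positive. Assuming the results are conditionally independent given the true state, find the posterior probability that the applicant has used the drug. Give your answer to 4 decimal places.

With H the event that the applicant has used the drug, the joint likelihood of the observed sequence is P(data|H) = 0.813·0.187·0.813 = 0.12360 and P(data|¬H) = 0.29·0.71·0.29 = 0.059711.
Bayes: P(H|data) = 0.269·0.12360 / (0.269·0.12360 + 0.731·0.059711) = 0.033249/0.076897 = 0.4324.

Posterior P(H) ≈ 0.4324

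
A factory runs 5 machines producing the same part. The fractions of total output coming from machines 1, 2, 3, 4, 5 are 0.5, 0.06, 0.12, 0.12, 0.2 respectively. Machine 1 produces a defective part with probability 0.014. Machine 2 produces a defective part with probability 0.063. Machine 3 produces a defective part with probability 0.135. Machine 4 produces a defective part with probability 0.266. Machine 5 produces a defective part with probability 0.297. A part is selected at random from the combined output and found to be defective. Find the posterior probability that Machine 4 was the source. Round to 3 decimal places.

Posterior probability ≈ 0.270

P(defective|M1) = 0.014; P(defective|M2) = 0.063; P(defective|M3) = 0.135; P(defective|M4) = 0.266; P(defective|M5) = 0.297.
Prior × likelihood for each source: 0.5·0.014=0.007000, 0.06·0.063=0.003780, 0.12·0.135=0.01620, 0.12·0.266=0.03192, 0.2·0.297=0.05940. Summing gives P(defective) = 0.11830.
P(Machine 4 | defective) = 0.03192 / 0.11830 = 0.270.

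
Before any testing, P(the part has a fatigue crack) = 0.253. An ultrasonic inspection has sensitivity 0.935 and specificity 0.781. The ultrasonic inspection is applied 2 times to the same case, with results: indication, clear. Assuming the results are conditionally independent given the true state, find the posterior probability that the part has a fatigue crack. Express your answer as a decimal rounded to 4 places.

Posterior P(H) ≈ 0.1074

With H the event that the part has a fatigue crack, the joint likelihood of the observed sequence is P(data|H) = 0.935·0.065 = 0.060775 and P(data|¬H) = 0.219·0.781 = 0.17104.
Bayes: P(H|data) = 0.253·0.060775 / (0.253·0.060775 + 0.747·0.17104) = 0.015376/0.14314 = 0.1074.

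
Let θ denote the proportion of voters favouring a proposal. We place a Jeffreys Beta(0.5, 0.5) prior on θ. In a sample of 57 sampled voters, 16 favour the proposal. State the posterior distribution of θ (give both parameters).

The binomial likelihood is conjugate to the Beta prior: with 16 successes and 41 failures, the posterior is Beta(0.5+16, 0.5+41) = Beta(16.5, 41.5).

Posterior: Beta(16.5, 41.5)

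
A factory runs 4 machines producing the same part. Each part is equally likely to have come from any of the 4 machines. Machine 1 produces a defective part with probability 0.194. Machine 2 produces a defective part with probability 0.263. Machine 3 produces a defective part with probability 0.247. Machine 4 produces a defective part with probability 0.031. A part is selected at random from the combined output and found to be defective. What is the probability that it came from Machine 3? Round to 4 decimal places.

Tabulate prior·likelihood by source: [1] prior 0.25, lik 0.194, product 0.04850; [2] prior 0.25, lik 0.263, product 0.06575; [3] prior 0.25, lik 0.247, product 0.06175; [4] prior 0.25, lik 0.031, product 0.007750.
Normalizing constant = 0.18375; the posterior for Machine 3 is its product over the sum, 0.06175/0.18375 = 0.3361.

Posterior probability ≈ 0.3361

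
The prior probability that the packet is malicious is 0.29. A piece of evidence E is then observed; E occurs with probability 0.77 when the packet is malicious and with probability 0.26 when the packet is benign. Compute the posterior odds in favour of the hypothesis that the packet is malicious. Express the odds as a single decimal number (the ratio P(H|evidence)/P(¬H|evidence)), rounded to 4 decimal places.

Posterior odds ≈ 1.2096

Prior odds = 0.29/(1−0.29) = 0.40845.
Likelihood ratio for E = 0.77/0.26 = 2.9615.
Posterior odds = prior odds × LR = 1.2096.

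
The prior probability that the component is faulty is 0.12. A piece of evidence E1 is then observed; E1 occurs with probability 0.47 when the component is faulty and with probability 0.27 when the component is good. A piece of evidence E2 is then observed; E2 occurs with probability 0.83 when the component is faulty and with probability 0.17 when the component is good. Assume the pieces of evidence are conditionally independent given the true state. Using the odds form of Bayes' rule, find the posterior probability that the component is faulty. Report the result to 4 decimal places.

Posterior probability ≈ 0.5368

Prior odds = 0.12/(1−0.12) = 0.13636.
Likelihood ratio for E1 = 0.47/0.27 = 1.7407.
Likelihood ratio for E2 = 0.83/0.17 = 4.8824.
Posterior odds = prior odds × LR₁ × LR₂ = 1.1589.
Posterior probability = odds/(1+odds) = 1.1589/2.1589 = 0.5368.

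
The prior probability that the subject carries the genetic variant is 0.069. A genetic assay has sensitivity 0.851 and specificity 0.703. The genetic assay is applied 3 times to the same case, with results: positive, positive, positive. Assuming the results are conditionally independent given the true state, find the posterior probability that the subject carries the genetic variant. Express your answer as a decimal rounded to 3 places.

Posterior P(H) ≈ 0.636

Let H be the event that the subject carries the genetic variant; start with P(H) = 0.069. P('positive'|H) = 0.851, P('positive'|¬H) = 0.297.
Update on result 1 ('positive'): P(H) ← 0.851·0.0690 / (0.851·0.0690 + 0.297·0.9310) = 0.058719/0.33523 = 0.1752.
Update on result 2 ('positive'): P(H) ← 0.851·0.1752 / (0.851·0.1752 + 0.297·0.8248) = 0.14906/0.39404 = 0.3783.
Update on result 3 ('positive'): P(H) ← 0.851·0.3783 / (0.851·0.3783 + 0.297·0.6217) = 0.32193/0.50658 = 0.6355.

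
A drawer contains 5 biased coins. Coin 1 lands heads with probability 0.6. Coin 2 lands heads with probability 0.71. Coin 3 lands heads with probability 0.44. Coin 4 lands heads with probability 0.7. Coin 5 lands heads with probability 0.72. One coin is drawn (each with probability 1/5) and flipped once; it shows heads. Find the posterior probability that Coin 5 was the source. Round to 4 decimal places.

Posterior probability ≈ 0.2271

P(heads|C1) = 0.6; P(heads|C2) = 0.71; P(heads|C3) = 0.44; P(heads|C4) = 0.7; P(heads|C5) = 0.72.
Prior × likelihood for each source: 0.2·0.6=0.1200, 0.2·0.71=0.1420, 0.2·0.44=0.08800, 0.2·0.7=0.1400, 0.2·0.72=0.1440. Summing gives P(heads) = 0.63400.
P(Coin 5 | heads) = 0.1440 / 0.63400 = 0.2271.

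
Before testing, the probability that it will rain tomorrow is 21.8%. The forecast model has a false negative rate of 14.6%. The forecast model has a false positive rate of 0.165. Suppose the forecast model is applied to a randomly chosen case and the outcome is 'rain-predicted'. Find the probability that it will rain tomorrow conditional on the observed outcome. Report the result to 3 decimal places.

P(H | E) ≈ 0.591

Write H for 'it will rain tomorrow'. Prior odds H:¬H = 0.218/0.782 = 0.27877. For the 'rain-predicted' outcome, the likelihood ratio is 0.854/0.165 = 5.1758.
Posterior odds = 0.27877 × 5.1758 = 1.4429, so P(H|E) = 1.4429/(1+1.4429) = 0.591.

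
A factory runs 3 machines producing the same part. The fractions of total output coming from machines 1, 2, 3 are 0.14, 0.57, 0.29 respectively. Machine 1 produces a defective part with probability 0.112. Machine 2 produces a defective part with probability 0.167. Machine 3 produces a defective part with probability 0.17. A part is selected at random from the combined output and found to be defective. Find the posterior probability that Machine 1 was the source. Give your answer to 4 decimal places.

Posterior probability ≈ 0.0979

Tabulate prior·likelihood by source: [1] prior 0.14, lik 0.112, product 0.01568; [2] prior 0.57, lik 0.167, product 0.09519; [3] prior 0.29, lik 0.17, product 0.04930.
Normalizing constant = 0.16017; the posterior for Machine 1 is its product over the sum, 0.01568/0.16017 = 0.0979.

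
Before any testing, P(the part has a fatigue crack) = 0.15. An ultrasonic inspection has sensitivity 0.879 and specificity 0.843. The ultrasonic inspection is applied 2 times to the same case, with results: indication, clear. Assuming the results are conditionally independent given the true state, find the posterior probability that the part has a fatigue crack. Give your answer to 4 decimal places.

Posterior P(H) ≈ 0.1242

Let H be the event that the part has a fatigue crack; start with P(H) = 0.15. P('indication'|H) = 0.879, P('indication'|¬H) = 0.157.
Update on result 1 ('indication'): P(H) ← 0.879·0.1500 / (0.879·0.1500 + 0.157·0.8500) = 0.13185/0.26530 = 0.4970.
Update on result 2 ('clear'): P(H) ← 0.121·0.4970 / (0.121·0.4970 + 0.843·0.5030) = 0.060135/0.48418 = 0.1242.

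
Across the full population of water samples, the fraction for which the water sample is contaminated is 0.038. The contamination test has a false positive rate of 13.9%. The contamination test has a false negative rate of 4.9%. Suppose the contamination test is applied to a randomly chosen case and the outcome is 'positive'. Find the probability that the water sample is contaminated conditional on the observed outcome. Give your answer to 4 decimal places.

P(H | E) ≈ 0.2128

Write H for 'the water sample is contaminated'. Prior odds H:¬H = 0.038/0.962 = 0.039501. For the 'positive' outcome, the likelihood ratio is 0.951/0.139 = 6.8417.
Posterior odds = 0.039501 × 6.8417 = 0.27026, so P(H|E) = 0.27026/(1+0.27026) = 0.2128.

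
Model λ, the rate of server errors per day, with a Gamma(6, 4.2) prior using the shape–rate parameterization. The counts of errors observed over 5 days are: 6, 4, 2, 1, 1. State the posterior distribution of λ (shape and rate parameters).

Posterior: Gamma(shape=20, rate=9.2)

The Poisson likelihood adds the total count to the shape and the number of exposure periods to the rate. Here ∑xᵢ = 14 and n = 5, so shape 6→20 and rate 4.2→9.2.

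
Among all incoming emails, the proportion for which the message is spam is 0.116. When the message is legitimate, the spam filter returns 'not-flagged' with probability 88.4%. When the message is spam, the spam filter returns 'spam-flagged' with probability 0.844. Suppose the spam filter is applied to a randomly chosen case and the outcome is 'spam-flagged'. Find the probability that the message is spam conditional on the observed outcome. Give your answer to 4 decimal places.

Write H for 'the message is spam'. Prior odds H:¬H = 0.116/0.884 = 0.13122. For the 'spam-flagged' outcome, the likelihood ratio is 0.844/0.116 = 7.2759.
Posterior odds = 0.13122 × 7.2759 = 0.95475, so P(H|E) = 0.95475/(1+0.95475) = 0.4884.

P(H | E) ≈ 0.4884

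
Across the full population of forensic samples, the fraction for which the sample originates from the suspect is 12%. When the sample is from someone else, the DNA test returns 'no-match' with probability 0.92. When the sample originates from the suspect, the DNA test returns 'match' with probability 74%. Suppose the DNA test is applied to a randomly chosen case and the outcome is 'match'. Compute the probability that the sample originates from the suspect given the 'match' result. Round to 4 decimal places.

P(H | E) ≈ 0.5578

Write H for 'the sample originates from the suspect'. Prior odds H:¬H = 0.12/0.88 = 0.13636. For the 'match' outcome, the likelihood ratio is 0.74/0.08 = 9.2500.
Posterior odds = 0.13636 × 9.2500 = 1.2614, so P(H|E) = 1.2614/(1+1.2614) = 0.5578.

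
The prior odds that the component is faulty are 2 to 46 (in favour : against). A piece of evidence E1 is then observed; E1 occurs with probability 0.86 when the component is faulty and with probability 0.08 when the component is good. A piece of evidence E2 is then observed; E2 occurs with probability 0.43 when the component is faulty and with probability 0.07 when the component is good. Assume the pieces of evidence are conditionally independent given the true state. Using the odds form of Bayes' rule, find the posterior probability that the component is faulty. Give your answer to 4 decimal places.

Prior odds = 2/46 = 0.043478. In log-odds, ln(0.043478) = -3.1355.
Add log likelihood ratios: ln(10.750) + ln(6.1429) = 4.1902.
Posterior log-odds = 1.0547, so posterior odds = exp(1.0547) = 2.8711. Converting, P(H|E) = 2.8711/3.8711 = 0.7417.

Posterior probability ≈ 0.7417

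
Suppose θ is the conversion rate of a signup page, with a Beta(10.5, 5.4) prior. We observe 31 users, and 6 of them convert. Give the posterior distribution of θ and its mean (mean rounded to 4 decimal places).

The binomial likelihood is conjugate to the Beta prior: with 6 successes and 25 failures, the posterior is Beta(10.5+6, 5.4+25) = Beta(16.5, 30.4).
Posterior mean = α/(α+β) = 16.5/46.9 = 0.3518.

Posterior: Beta(16.5, 30.4); mean ≈ 0.3518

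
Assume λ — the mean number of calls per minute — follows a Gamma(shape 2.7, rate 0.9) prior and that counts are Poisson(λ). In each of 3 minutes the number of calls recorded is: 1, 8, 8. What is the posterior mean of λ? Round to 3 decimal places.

Total count ∑xᵢ = 17 over n = 3 minutes.
Gamma is conjugate to the Poisson likelihood: posterior is Gamma(shape = 2.7+17 = 19.7, rate = 0.9+3 = 3.9).
Posterior mean = shape/rate = 19.7/3.9 = 5.051.

Posterior mean ≈ 5.051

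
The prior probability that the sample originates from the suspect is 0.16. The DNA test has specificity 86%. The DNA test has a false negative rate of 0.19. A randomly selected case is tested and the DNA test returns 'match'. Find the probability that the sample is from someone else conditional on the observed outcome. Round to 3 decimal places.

P(¬H | E) ≈ 0.476

Write H for 'the sample originates from the suspect'. Prior odds H:¬H = 0.16/0.84 = 0.19048. For the 'match' outcome, the likelihood ratio is 0.81/0.14 = 5.7857.
Posterior odds = 0.19048 × 5.7857 = 1.1020, so P(H|E) = 1.1020/(1+1.1020) = 0.524. Then P(¬H|E) = 1 − 0.524 = 0.476.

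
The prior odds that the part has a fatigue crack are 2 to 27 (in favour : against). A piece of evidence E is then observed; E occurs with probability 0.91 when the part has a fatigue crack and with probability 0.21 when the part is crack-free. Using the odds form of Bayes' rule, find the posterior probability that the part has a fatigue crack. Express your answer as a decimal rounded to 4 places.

Prior odds = 2/27 = 0.074074.
Likelihood ratio for E = 0.91/0.21 = 4.3333.
Posterior odds = prior odds × LR = 0.32099.
Posterior probability = odds/(1+odds) = 0.32099/1.3210 = 0.2430.

Posterior probability ≈ 0.2430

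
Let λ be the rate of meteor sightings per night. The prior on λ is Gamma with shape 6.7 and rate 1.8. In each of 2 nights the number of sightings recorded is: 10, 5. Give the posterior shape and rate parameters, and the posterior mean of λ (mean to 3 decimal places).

Total count ∑xᵢ = 15 over n = 2 nights.
Gamma is conjugate to the Poisson likelihood: posterior is Gamma(shape = 6.7+15 = 21.7, rate = 1.8+2 = 3.8).
Posterior mean = shape/rate = 21.7/3.8 = 5.711.

Posterior: Gamma(shape=21.7, rate=3.8); mean ≈ 5.711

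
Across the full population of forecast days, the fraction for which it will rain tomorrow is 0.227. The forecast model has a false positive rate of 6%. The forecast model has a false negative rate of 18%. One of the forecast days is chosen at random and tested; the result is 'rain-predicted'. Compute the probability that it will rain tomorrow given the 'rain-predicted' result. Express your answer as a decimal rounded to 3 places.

Write H for 'it will rain tomorrow'. Prior odds H:¬H = 0.227/0.773 = 0.29366. For the 'rain-predicted' outcome, the likelihood ratio is 0.82/0.06 = 13.667.
Posterior odds = 0.29366 × 13.667 = 4.0134, so P(H|E) = 4.0134/(1+4.0134) = 0.801.

P(H | E) ≈ 0.801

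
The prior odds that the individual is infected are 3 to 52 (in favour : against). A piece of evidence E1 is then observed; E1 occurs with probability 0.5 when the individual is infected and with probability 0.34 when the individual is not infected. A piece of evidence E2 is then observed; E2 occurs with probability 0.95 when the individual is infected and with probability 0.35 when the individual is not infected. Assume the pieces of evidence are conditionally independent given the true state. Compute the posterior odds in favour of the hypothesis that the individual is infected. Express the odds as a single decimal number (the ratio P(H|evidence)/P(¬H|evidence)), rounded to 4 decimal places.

Prior odds = 3/52 = 0.057692. In log-odds, ln(0.057692) = -2.8526.
Add log likelihood ratios: ln(1.4706) + ln(2.7143) = 1.3842.
Posterior log-odds = -1.4684, so posterior odds = exp(-1.4684) = 0.23028.

Posterior odds ≈ 0.2303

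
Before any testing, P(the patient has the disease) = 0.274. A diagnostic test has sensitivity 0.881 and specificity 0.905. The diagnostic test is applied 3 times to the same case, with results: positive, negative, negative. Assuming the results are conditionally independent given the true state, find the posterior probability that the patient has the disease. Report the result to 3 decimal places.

Posterior P(H) ≈ 0.057

Let H be the event that the patient has the disease; start with P(H) = 0.274. P('positive'|H) = 0.881, P('positive'|¬H) = 0.095.
Update on result 1 ('positive'): P(H) ← 0.881·0.2740 / (0.881·0.2740 + 0.095·0.7260) = 0.24139/0.31036 = 0.7778.
Update on result 2 ('negative'): P(H) ← 0.119·0.7778 / (0.119·0.7778 + 0.905·0.2222) = 0.092555/0.29367 = 0.3152.
Update on result 3 ('negative'): P(H) ← 0.119·0.3152 / (0.119·0.3152 + 0.905·0.6848) = 0.037505/0.65728 = 0.0571.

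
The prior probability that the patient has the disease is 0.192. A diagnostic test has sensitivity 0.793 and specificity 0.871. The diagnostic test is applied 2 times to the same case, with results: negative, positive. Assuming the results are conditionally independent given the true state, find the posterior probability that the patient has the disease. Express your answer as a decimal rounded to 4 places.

Posterior P(H) ≈ 0.2577

Let H be the event that the patient has the disease; start with P(H) = 0.192. P('positive'|H) = 0.793, P('positive'|¬H) = 0.129.
Update on result 1 ('negative'): P(H) ← 0.207·0.1920 / (0.207·0.1920 + 0.871·0.8080) = 0.039744/0.74351 = 0.0535.
Update on result 2 ('positive'): P(H) ← 0.793·0.0535 / (0.793·0.0535 + 0.129·0.9465) = 0.042389/0.16449 = 0.2577.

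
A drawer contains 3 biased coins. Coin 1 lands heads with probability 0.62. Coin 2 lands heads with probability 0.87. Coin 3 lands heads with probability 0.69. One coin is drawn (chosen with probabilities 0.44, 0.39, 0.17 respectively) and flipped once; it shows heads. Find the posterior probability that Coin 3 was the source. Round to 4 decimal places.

P(heads|C1) = 0.62; P(heads|C2) = 0.87; P(heads|C3) = 0.69.
Prior × likelihood for each source: 0.44·0.62=0.2728, 0.39·0.87=0.3393, 0.17·0.69=0.1173. Summing gives P(heads) = 0.72940.
P(Coin 3 | heads) = 0.1173 / 0.72940 = 0.1608.

Posterior probability ≈ 0.1608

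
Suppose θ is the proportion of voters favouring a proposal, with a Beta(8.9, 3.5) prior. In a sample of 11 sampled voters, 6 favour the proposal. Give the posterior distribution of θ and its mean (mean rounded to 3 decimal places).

Posterior: Beta(14.9, 8.5); mean ≈ 0.637

The binomial likelihood is conjugate to the Beta prior: with 6 successes and 5 failures, the posterior is Beta(8.9+6, 3.5+5) = Beta(14.9, 8.5).
Posterior mean = α/(α+β) = 14.9/23.4 = 0.637.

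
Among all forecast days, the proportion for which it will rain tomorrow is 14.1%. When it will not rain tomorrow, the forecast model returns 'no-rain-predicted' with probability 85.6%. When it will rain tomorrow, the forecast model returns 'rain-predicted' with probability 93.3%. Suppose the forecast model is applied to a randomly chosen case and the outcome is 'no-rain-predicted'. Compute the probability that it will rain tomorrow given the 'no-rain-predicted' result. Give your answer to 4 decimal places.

P(H | E) ≈ 0.0127

Let H be the event that it will rain tomorrow. P(H) = 0.141, so P(¬H) = 0.859. With E the 'no-rain-predicted' result, P(E|H) = 0.067 and P(E|¬H) = 0.856.
P(E) = 0.067·0.141 + 0.856·0.859 = 0.0094470 + 0.73530 = 0.74475.
By Bayes' theorem, P(H|E) = 0.0094470 / 0.74475 = 0.0127.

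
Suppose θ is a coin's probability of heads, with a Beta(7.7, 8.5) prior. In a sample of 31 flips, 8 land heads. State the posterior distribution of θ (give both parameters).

Observing 8 successes and 23 failures updates Beta(7.7, 8.5) by adding the success and failure counts to the two shape parameters: α = 7.7+8 = 15.7, β = 8.5+23 = 31.5.

Posterior: Beta(15.7, 31.5)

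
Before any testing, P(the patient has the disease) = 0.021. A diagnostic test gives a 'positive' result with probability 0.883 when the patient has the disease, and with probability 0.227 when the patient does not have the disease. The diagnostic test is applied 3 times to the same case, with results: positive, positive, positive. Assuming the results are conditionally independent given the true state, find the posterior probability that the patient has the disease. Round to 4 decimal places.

Let H be the event that the patient has the disease; start with P(H) = 0.021. P('positive'|H) = 0.883, P('positive'|¬H) = 0.227.
Update on result 1 ('positive'): P(H) ← 0.883·0.0210 / (0.883·0.0210 + 0.227·0.9790) = 0.018543/0.24078 = 0.0770.
Update on result 2 ('positive'): P(H) ← 0.883·0.0770 / (0.883·0.0770 + 0.227·0.9230) = 0.068003/0.27752 = 0.2450.
Update on result 3 ('positive'): P(H) ← 0.883·0.2450 / (0.883·0.2450 + 0.227·0.7550) = 0.21637/0.38774 = 0.5580.

Posterior P(H) ≈ 0.5580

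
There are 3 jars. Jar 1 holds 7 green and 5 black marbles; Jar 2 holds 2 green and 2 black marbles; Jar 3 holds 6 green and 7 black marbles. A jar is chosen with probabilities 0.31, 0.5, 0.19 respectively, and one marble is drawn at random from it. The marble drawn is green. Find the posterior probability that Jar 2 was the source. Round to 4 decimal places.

Posterior probability ≈ 0.4821

Tabulate prior·likelihood by source: [1] prior 0.31, lik 0.5833, product 0.1808; [2] prior 0.5, lik 0.5, product 0.2500; [3] prior 0.19, lik 0.4615, product 0.08769.
Normalizing constant = 0.51853; the posterior for Jar 2 is its product over the sum, 0.2500/0.51853 = 0.4821.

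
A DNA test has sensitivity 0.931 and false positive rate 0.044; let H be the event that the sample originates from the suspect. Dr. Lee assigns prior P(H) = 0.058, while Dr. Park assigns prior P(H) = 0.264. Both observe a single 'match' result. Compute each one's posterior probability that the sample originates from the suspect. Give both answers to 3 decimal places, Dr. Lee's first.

Dr. Lee: 0.566; Dr. Park: 0.884

The likelihood ratio for a 'match' result is 0.931/0.044 = 21.159.
Dr. Lee: prior odds 0.058/0.942 = 0.061571; posterior odds 1.3028; posterior probability 0.566.
Dr. Park: prior odds 0.264/0.736 = 0.35870; posterior odds 7.5897; posterior probability 0.884.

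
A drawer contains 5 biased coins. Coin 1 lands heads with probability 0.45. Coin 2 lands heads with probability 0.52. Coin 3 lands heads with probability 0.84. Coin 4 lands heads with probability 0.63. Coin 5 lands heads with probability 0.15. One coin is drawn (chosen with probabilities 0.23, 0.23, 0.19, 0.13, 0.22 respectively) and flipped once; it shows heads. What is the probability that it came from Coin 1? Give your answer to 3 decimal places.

Tabulate prior·likelihood by source: [1] prior 0.23, lik 0.45, product 0.1035; [2] prior 0.23, lik 0.52, product 0.1196; [3] prior 0.19, lik 0.84, product 0.1596; [4] prior 0.13, lik 0.63, product 0.08190; [5] prior 0.22, lik 0.15, product 0.03300.
Normalizing constant = 0.49760; the posterior for Coin 1 is its product over the sum, 0.1035/0.49760 = 0.208.

Posterior probability ≈ 0.208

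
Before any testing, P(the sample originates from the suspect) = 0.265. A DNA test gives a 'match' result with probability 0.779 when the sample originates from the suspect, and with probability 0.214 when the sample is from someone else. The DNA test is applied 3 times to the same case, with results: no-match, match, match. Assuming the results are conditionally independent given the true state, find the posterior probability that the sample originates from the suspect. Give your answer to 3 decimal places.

Let H be the event that the sample originates from the suspect; start with P(H) = 0.265. P('match'|H) = 0.779, P('match'|¬H) = 0.214.
Update on result 1 ('no-match'): P(H) ← 0.221·0.2650 / (0.221·0.2650 + 0.786·0.7350) = 0.058565/0.63628 = 0.0920.
Update on result 2 ('match'): P(H) ← 0.779·0.0920 / (0.779·0.0920 + 0.214·0.9080) = 0.071702/0.26600 = 0.2696.
Update on result 3 ('match'): P(H) ← 0.779·0.2696 / (0.779·0.2696 + 0.214·0.7304) = 0.20998/0.36630 = 0.5733.

Posterior P(H) ≈ 0.573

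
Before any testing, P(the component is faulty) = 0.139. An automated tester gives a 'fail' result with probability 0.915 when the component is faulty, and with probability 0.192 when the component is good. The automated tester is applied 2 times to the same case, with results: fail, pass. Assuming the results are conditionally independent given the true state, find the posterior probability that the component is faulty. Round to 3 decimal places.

Posterior P(H) ≈ 0.075

With H the event that the component is faulty, the joint likelihood of the observed sequence is P(data|H) = 0.915·0.085 = 0.077775 and P(data|¬H) = 0.192·0.808 = 0.15514.
Bayes: P(H|data) = 0.139·0.077775 / (0.139·0.077775 + 0.861·0.15514) = 0.010811/0.14438 = 0.0749.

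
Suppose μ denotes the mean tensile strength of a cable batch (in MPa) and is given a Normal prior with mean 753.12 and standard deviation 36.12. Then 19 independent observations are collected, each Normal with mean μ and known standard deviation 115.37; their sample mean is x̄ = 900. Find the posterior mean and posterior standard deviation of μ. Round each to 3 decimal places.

With known σ, the Normal prior is conjugate. Weight on the data is w = (n/σ²)/(n/σ² + 1/τ₀²) = 0.00142747/(0.00142747+0.00076649) = 0.65064.
Posterior mean = w·x̄ + (1−w)·μ₀ = 0.65064·900 + 0.34936·753.12 = 848.686. Posterior variance = 1/(0.00142747+0.00076649) = 455.797, so SD = 21.349.

Posterior mean ≈ 848.686; posterior SD ≈ 21.349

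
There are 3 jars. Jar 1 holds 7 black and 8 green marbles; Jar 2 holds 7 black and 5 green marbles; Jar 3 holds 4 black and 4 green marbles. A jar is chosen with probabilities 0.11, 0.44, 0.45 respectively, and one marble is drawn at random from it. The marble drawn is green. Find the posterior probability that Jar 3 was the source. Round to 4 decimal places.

P(green|Jar 1) = 0.5333; P(green|Jar 2) = 0.4167; P(green|Jar 3) = 0.5.
Prior × likelihood for each source: 0.11·0.5333=0.05867, 0.44·0.4167=0.1833, 0.45·0.5=0.2250. Summing gives P(green) = 0.46700.
P(Jar 3 | green) = 0.2250 / 0.46700 = 0.4818.

Posterior probability ≈ 0.4818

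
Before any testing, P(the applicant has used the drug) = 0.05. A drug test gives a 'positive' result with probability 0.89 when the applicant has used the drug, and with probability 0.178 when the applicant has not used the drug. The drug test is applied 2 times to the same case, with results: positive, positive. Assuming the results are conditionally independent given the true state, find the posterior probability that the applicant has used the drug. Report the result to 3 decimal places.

Posterior P(H) ≈ 0.568

Let H be the event that the applicant has used the drug; start with P(H) = 0.05. P('positive'|H) = 0.89, P('positive'|¬H) = 0.178.
Update on result 1 ('positive'): P(H) ← 0.89·0.0500 / (0.89·0.0500 + 0.178·0.9500) = 0.044500/0.21360 = 0.2083.
Update on result 2 ('positive'): P(H) ← 0.89·0.2083 / (0.89·0.2083 + 0.178·0.7917) = 0.18542/0.32633 = 0.5682.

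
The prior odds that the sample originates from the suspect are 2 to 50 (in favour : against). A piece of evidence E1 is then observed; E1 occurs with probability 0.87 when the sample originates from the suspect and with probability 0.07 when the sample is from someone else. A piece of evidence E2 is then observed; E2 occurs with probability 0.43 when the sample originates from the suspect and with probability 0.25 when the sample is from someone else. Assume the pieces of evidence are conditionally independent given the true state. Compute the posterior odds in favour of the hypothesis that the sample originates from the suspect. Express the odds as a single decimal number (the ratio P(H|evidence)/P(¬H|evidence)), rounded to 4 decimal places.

Prior odds = 2/50 = 0.040000. In log-odds, ln(0.040000) = -3.2189.
Add log likelihood ratios: ln(12.429) + ln(1.7200) = 3.0623.
Posterior log-odds = -0.15655, so posterior odds = exp(-0.15655) = 0.85509.

Posterior odds ≈ 0.8551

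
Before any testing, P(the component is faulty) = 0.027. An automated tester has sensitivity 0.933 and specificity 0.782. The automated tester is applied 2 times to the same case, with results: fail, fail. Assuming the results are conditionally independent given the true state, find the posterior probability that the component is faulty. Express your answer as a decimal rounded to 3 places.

Posterior P(H) ≈ 0.337

With H the event that the component is faulty, the joint likelihood of the observed sequence is P(data|H) = 0.933·0.933 = 0.87049 and P(data|¬H) = 0.218·0.218 = 0.047524.
Bayes: P(H|data) = 0.027·0.87049 / (0.027·0.87049 + 0.973·0.047524) = 0.023503/0.069744 = 0.3370.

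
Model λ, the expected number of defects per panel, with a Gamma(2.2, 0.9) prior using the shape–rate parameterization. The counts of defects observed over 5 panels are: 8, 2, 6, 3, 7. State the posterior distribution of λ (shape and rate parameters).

Total count ∑xᵢ = 26 over n = 5 panels.
Gamma is conjugate to the Poisson likelihood: posterior is Gamma(shape = 2.2+26 = 28.2, rate = 0.9+5 = 5.9).

Posterior: Gamma(shape=28.2, rate=5.9)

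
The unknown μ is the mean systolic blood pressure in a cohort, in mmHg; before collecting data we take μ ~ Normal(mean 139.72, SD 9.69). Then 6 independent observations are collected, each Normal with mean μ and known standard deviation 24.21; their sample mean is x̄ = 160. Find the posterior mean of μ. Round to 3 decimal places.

Posterior mean ≈ 149.659

Prior precision 1/τ₀² = 1/9.69² = 0.0106501; data precision n/σ² = 6/24.21² = 0.0102367.
Posterior precision = 0.0106501 + 0.0102367 = 0.0208868.
Posterior mean = (0.0106501·139.72 + 0.0102367·160) / 0.0208868 = 149.659.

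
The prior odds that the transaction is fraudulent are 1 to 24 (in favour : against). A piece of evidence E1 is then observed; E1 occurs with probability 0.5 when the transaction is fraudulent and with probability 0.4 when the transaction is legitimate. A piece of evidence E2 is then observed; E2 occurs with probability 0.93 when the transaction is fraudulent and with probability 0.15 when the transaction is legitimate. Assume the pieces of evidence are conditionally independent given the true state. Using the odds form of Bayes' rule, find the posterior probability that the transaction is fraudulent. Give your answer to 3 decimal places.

Posterior probability ≈ 0.244

Prior odds = 1/24 = 0.041667. In log-odds, ln(0.041667) = -3.1781.
Add log likelihood ratios: ln(1.2500) + ln(6.2000) = 2.0477.
Posterior log-odds = -1.1304, so posterior odds = exp(-1.1304) = 0.32292. Converting, P(H|E) = 0.32292/1.3229 = 0.244.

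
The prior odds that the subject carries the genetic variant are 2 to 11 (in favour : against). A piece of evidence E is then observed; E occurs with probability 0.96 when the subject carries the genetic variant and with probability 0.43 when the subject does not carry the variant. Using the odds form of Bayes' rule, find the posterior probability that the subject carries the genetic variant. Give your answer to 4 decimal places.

Prior odds = 2/11 = 0.18182. In log-odds, ln(0.18182) = -1.7047.
Add log likelihood ratio: ln(2.2326) = 0.80315.
Posterior log-odds = -0.90160, so posterior odds = exp(-0.90160) = 0.40592. Converting, P(H|E) = 0.40592/1.4059 = 0.2887.

Posterior probability ≈ 0.2887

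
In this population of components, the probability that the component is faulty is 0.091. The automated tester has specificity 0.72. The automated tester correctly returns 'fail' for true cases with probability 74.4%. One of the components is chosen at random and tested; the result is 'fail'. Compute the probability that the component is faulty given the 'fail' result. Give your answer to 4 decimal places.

P(H | E) ≈ 0.2101

Write H for 'the component is faulty'. Prior odds H:¬H = 0.091/0.909 = 0.10011. For the 'fail' outcome, the likelihood ratio is 0.744/0.28 = 2.6571.
Posterior odds = 0.10011 × 2.6571 = 0.26601, so P(H|E) = 0.26601/(1+0.26601) = 0.2101.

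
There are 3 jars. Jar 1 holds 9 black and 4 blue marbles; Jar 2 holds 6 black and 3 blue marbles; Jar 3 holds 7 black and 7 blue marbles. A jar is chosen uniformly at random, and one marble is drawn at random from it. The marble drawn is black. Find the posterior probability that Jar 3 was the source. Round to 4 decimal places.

Tabulate prior·likelihood by source: [1] prior 0.333333, lik 0.6923, product 0.2308; [2] prior 0.333333, lik 0.6667, product 0.2222; [3] prior 0.333333, lik 0.5, product 0.1667.
Normalizing constant = 0.61966; the posterior for Jar 3 is its product over the sum, 0.1667/0.61966 = 0.2690.

Posterior probability ≈ 0.2690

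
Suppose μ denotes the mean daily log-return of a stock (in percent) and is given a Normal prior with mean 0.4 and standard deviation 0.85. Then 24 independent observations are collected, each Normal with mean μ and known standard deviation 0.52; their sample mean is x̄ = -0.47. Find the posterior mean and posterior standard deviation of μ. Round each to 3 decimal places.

Posterior mean ≈ -0.457; posterior SD ≈ 0.105

Prior precision 1/τ₀² = 1/0.85² = 1.38408; data precision n/σ² = 24/0.52² = 88.7574.
Posterior precision = 1.38408 + 88.7574 = 90.1415, giving posterior SD = 1/√90.1415 = 0.105.
Posterior mean = (1.38408·0.4 + 88.7574·-0.47) / 90.1415 = -0.457.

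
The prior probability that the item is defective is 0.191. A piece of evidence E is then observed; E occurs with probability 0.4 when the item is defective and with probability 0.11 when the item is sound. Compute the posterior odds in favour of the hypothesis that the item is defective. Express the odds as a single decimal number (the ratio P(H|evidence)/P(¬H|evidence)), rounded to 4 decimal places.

Posterior odds ≈ 0.8585

Prior odds = 0.191/(1−0.191) = 0.23609.
Likelihood ratio for E = 0.4/0.11 = 3.6364.
Posterior odds = prior odds × LR = 0.85852.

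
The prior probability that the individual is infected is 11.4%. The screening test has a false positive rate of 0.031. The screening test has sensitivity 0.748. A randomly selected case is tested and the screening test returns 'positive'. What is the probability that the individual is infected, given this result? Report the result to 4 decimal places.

P(H | E) ≈ 0.7564

Write H for 'the individual is infected'. Prior odds H:¬H = 0.114/0.886 = 0.12867. For the 'positive' outcome, the likelihood ratio is 0.748/0.031 = 24.129.
Posterior odds = 0.12867 × 24.129 = 3.1046, so P(H|E) = 3.1046/(1+3.1046) = 0.7564.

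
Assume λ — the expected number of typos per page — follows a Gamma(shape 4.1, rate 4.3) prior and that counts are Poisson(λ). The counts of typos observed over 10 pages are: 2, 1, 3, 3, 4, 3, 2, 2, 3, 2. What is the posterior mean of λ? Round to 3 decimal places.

Posterior mean ≈ 2.035

The Poisson likelihood adds the total count to the shape and the number of exposure periods to the rate. Here ∑xᵢ = 25 and n = 10, so shape 4.1→29.1 and rate 4.3→14.3.
E[λ | data] = 29.1/14.3 = 2.035.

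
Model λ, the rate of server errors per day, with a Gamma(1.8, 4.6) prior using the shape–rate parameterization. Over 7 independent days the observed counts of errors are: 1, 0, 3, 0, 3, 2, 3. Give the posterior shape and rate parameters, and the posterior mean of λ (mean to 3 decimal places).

Total count ∑xᵢ = 12 over n = 7 days.
Gamma is conjugate to the Poisson likelihood: posterior is Gamma(shape = 1.8+12 = 13.8, rate = 4.6+7 = 11.6).
E[λ | data] = 13.8/11.6 = 1.190.

Posterior: Gamma(shape=13.8, rate=11.6); mean ≈ 1.190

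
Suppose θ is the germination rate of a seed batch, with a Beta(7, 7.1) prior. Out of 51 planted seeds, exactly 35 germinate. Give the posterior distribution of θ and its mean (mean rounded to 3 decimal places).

Posterior: Beta(42, 23.1); mean ≈ 0.645

Observing 35 successes and 16 failures updates Beta(7, 7.1) by adding the success and failure counts to the two shape parameters: α = 7+35 = 42, β = 7.1+16 = 23.1.
E[θ | data] = 42/(42+23.1) = 0.645.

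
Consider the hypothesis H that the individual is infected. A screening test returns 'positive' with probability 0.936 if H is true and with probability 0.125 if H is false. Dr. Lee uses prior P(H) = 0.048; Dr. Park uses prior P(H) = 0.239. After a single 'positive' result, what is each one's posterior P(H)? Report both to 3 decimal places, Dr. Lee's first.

The likelihood ratio for a 'positive' result is 0.936/0.125 = 7.4880.
Dr. Lee: prior odds 0.048/0.952 = 0.050420; posterior odds 0.37755; posterior probability 0.274.
Dr. Park: prior odds 0.239/0.761 = 0.31406; posterior odds 2.3517; posterior probability 0.702.

Dr. Lee: 0.274; Dr. Park: 0.702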